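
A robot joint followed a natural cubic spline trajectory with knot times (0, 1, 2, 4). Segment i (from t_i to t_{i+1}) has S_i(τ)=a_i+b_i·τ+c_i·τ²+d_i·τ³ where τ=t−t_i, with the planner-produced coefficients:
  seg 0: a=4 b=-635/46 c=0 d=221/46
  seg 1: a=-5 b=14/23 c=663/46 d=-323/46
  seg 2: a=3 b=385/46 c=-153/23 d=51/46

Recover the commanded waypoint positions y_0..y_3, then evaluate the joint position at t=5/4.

y_0 = S_0(0) = a_0 = 4
y_1 = S_1(0) = a_1 = -5
y_2 = S_2(0) = a_2 = 3
y_3 = S_2(2) = 2
t_q=5/4 is in segment 1 (τ=1/4); S_1(τ)=-11943/2944

y_0=4 y_1=-5 y_2=3 y_3=2
S(5/4) = -11943/2944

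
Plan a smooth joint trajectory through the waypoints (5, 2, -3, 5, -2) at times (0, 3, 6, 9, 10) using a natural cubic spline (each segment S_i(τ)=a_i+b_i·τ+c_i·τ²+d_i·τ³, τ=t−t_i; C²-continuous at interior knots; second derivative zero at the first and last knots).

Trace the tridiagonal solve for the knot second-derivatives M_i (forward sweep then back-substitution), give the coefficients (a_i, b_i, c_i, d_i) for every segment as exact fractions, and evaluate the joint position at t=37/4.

  seg 0: a=5 b=-25/108 c=0 d=-83/972
  seg 1: a=2 b=-137/54 c=-83/108 d=343/972
  seg 2: a=-3 b=257/108 c=65/27 d=-749/972
  seg 3: a=5 b=-215/54 c=-163/36 d=163/108
S(37/4) = 8629/2304

Δ: Δ0=-1, Δ1=-5/3, Δ2=8/3, Δ3=-7
row 1: diag=12, rhs=-4; c'=1/4, d'=-1/3
row 2: denom=12−3·1/4=45/4; d'=(26−3·-1/3)/(45/4)=12/5
row 3: denom=8−3·4/15=36/5; d'=(-58−3·12/5)/(36/5)=-163/18
back: M3=-163/18
back: M2=12/5−4/15·-163/18=130/27
back: M1=-1/3−1/4·130/27=-83/54
M: M0=0, M1=-83/54, M2=130/27, M3=-163/18, M4=0
seg 0: a=5, c=M0/2=0, d=(M1−M0)/(6·3)=-83/972, b=Δ0−h0·(2M0+M1)/6=-25/108
seg 1: a=2, c=M1/2=-83/108, d=(M2−M1)/(6·3)=343/972, b=Δ1−h1·(2M1+M2)/6=-137/54
seg 2: a=-3, c=M2/2=65/27, d=(M3−M2)/(6·3)=-749/972, b=Δ2−h2·(2M2+M3)/6=257/108
seg 3: a=5, c=M3/2=-163/36, d=(M4−M3)/(6·1)=163/108, b=Δ3−h3·(2M3+M4)/6=-215/54
t_q=37/4 → seg 3, τ=1/4; S=5+-215/54·τ+-163/36·τ²+163/108·τ³=8629/2304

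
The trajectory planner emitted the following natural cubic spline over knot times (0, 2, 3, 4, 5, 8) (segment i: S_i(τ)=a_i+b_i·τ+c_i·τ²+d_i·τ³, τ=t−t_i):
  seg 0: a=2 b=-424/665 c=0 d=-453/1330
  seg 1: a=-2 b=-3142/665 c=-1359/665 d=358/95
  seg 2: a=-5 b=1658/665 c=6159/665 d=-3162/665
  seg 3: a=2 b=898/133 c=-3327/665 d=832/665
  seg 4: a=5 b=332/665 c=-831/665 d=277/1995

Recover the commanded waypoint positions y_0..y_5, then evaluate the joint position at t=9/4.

y_0=2 y_1=-2 y_2=-5 y_3=2 y_4=5 y_5=-1
S(9/4) = -69161/21280

y_0 = S_0(0) = a_0 = 2
y_1 = S_1(0) = a_1 = -2
y_2 = S_2(0) = a_2 = -5
y_3 = S_3(0) = a_3 = 2
y_4 = S_4(0) = a_4 = 5
y_5 = S_4(3) = -1
t_q=9/4 is in segment 1 (τ=1/4); S_1(τ)=-69161/21280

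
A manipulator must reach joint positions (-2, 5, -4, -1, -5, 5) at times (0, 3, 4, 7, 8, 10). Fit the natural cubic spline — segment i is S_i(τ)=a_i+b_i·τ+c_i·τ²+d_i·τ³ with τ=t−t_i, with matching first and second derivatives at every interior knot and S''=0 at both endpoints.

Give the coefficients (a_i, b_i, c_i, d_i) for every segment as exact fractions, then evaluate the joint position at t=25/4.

Δ: Δ0=7/3, Δ1=-9, Δ2=1, Δ3=-4, Δ4=5
row 1: diag=8, rhs=-68; c'=1/8, d'=-17/2
row 2: denom=8−1·1/8=63/8; d'=(60−1·-17/2)/(63/8)=548/63
row 3: denom=8−3·8/21=48/7; d'=(-30−3·548/63)/(48/7)=-589/72
row 4: denom=6−1·7/48=281/48; d'=(54−1·-589/72)/(281/48)=8954/843
back: M4=8954/843
back: M3=-589/72−7/48·8954/843=-2734/281
back: M2=548/63−8/21·-2734/281=31372/2529
back: M1=-17/2−1/8·31372/2529=-25418/2529
M: M0=0, M1=-25418/2529, M2=31372/2529, M3=-2734/281, M4=8954/843, M5=0
seg 0: a=-2, c=M0/2=0, d=(M1−M0)/(6·3)=-12709/22761, b=Δ0−h0·(2M0+M1)/6=18610/2529
seg 1: a=5, c=M1/2=-12709/2529, d=(M2−M1)/(6·1)=3155/843, b=Δ1−h1·(2M1+M2)/6=-19517/2529
seg 2: a=-4, c=M2/2=15686/2529, d=(M3−M2)/(6·3)=-27989/22761, b=Δ2−h2·(2M2+M3)/6=-16540/2529
seg 3: a=-1, c=M3/2=-1367/281, d=(M4−M3)/(6·1)=8578/2529, b=Δ3−h3·(2M3+M4)/6=-6391/2529
seg 4: a=-5, c=M4/2=4477/843, d=(M5−M4)/(6·2)=-4477/5058, b=Δ4−h4·(2M4+M5)/6=-5263/2529
t_q=25/4 → seg 2, τ=9/4; S=-4+-16540/2529·τ+15686/2529·τ²+-27989/22761·τ³=-23781/17984

  seg 0: a=-2 b=18610/2529 c=0 d=-12709/22761
  seg 1: a=5 b=-19517/2529 c=-12709/2529 d=3155/843
  seg 2: a=-4 b=-16540/2529 c=15686/2529 d=-27989/22761
  seg 3: a=-1 b=-6391/2529 c=-1367/281 d=8578/2529
  seg 4: a=-5 b=-5263/2529 c=4477/843 d=-4477/5058
S(25/4) = -23781/17984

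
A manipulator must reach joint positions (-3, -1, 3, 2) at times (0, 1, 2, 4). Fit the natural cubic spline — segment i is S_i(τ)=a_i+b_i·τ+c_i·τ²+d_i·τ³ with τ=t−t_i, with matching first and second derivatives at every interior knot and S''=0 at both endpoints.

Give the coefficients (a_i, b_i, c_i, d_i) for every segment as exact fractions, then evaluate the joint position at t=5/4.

Δ: Δ0=2, Δ1=4, Δ2=-1/2
row 1: diag=4, rhs=12; c'=1/4, d'=3
row 2: denom=6−1·1/4=23/4; d'=(-27−1·3)/(23/4)=-120/23
back: M2=-120/23
back: M1=3−1/4·-120/23=99/23
M: M0=0, M1=99/23, M2=-120/23, M3=0
seg 0: a=-3, c=M0/2=0, d=(M1−M0)/(6·1)=33/46, b=Δ0−h0·(2M0+M1)/6=59/46
seg 1: a=-1, c=M1/2=99/46, d=(M2−M1)/(6·1)=-73/46, b=Δ1−h1·(2M1+M2)/6=79/23
seg 2: a=3, c=M2/2=-60/23, d=(M3−M2)/(6·2)=10/23, b=Δ2−h2·(2M2+M3)/6=137/46
t_q=5/4 → seg 1, τ=1/4; S=-1+79/23·τ+99/46·τ²+-73/46·τ³=-93/2944

  seg 0: a=-3 b=59/46 c=0 d=33/46
  seg 1: a=-1 b=79/23 c=99/46 d=-73/46
  seg 2: a=3 b=137/46 c=-60/23 d=10/23
S(5/4) = -93/2944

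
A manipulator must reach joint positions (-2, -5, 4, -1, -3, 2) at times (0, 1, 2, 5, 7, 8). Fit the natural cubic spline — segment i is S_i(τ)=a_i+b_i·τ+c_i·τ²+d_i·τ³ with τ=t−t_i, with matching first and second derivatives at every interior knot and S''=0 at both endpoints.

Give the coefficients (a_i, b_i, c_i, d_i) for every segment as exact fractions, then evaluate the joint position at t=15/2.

Δ: Δ0=-3, Δ1=9, Δ2=-5/3, Δ3=-1, Δ4=5
row 1: diag=4, rhs=72; c'=1/4, d'=18
row 2: denom=8−1·1/4=31/4; d'=(-64−1·18)/(31/4)=-328/31
row 3: denom=10−3·12/31=274/31; d'=(4−3·-328/31)/(274/31)=554/137
row 4: denom=6−2·31/137=760/137; d'=(36−2·554/137)/(760/137)=478/95
back: M4=478/95
back: M3=554/137−31/137·478/95=276/95
back: M2=-328/31−12/31·276/95=-1112/95
back: M1=18−1/4·-1112/95=1988/95
M: M0=0, M1=1988/95, M2=-1112/95, M3=276/95, M4=478/95, M5=0
seg 0: a=-2, c=M0/2=0, d=(M1−M0)/(6·1)=994/285, b=Δ0−h0·(2M0+M1)/6=-1849/285
seg 1: a=-5, c=M1/2=994/95, d=(M2−M1)/(6·1)=-310/57, b=Δ1−h1·(2M1+M2)/6=1133/285
seg 2: a=4, c=M2/2=-556/95, d=(M3−M2)/(6·3)=694/855, b=Δ2−h2·(2M2+M3)/6=2447/285
seg 3: a=-1, c=M3/2=138/95, d=(M4−M3)/(6·2)=101/570, b=Δ3−h3·(2M3+M4)/6=-263/57
seg 4: a=-3, c=M4/2=239/95, d=(M5−M4)/(6·1)=-239/285, b=Δ4−h4·(2M4+M5)/6=947/285
t_q=15/2 → seg 4, τ=1/2; S=-3+947/285·τ+239/95·τ²+-239/285·τ³=-619/760

  seg 0: a=-2 b=-1849/285 c=0 d=994/285
  seg 1: a=-5 b=1133/285 c=994/95 d=-310/57
  seg 2: a=4 b=2447/285 c=-556/95 d=694/855
  seg 3: a=-1 b=-263/57 c=138/95 d=101/570
  seg 4: a=-3 b=947/285 c=239/95 d=-239/285
S(15/2) = -619/760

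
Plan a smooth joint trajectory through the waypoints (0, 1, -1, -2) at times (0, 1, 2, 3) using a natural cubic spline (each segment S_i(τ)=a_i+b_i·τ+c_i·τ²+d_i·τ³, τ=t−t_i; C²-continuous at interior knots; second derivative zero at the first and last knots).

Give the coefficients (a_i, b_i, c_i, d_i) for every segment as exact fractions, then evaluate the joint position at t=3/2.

  seg 0: a=0 b=28/15 c=0 d=-13/15
  seg 1: a=1 b=-11/15 c=-13/5 d=4/3
  seg 2: a=-1 b=-29/15 c=7/5 d=-7/15
S(3/2) = 3/20

Δ: Δ0=1, Δ1=-2, Δ2=-1
row 1: diag=4, rhs=-18; c'=1/4, d'=-9/2
row 2: denom=4−1·1/4=15/4; d'=(6−1·-9/2)/(15/4)=14/5
back: M2=14/5
back: M1=-9/2−1/4·14/5=-26/5
M: M0=0, M1=-26/5, M2=14/5, M3=0
seg 0: a=0, c=M0/2=0, d=(M1−M0)/(6·1)=-13/15, b=Δ0−h0·(2M0+M1)/6=28/15
seg 1: a=1, c=M1/2=-13/5, d=(M2−M1)/(6·1)=4/3, b=Δ1−h1·(2M1+M2)/6=-11/15
seg 2: a=-1, c=M2/2=7/5, d=(M3−M2)/(6·1)=-7/15, b=Δ2−h2·(2M2+M3)/6=-29/15
t_q=3/2 → seg 1, τ=1/2; S=1+-11/15·τ+-13/5·τ²+4/3·τ³=3/20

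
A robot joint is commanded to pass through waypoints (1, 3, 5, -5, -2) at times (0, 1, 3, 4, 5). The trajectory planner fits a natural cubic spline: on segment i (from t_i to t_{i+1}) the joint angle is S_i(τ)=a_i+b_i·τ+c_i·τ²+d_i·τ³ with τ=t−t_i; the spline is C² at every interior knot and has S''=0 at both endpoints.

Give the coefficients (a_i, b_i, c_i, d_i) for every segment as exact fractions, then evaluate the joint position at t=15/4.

Δ: Δ0=2, Δ1=1, Δ2=-10, Δ3=3
row 1: diag=6, rhs=-6; c'=1/3, d'=-1
row 2: denom=6−2·1/3=16/3; d'=(-66−2·-1)/(16/3)=-12
row 3: denom=4−1·3/16=61/16; d'=(78−1·-12)/(61/16)=1440/61
back: M3=1440/61
back: M2=-12−3/16·1440/61=-1002/61
back: M1=-1−1/3·-1002/61=273/61
M: M0=0, M1=273/61, M2=-1002/61, M3=1440/61, M4=0
seg 0: a=1, c=M0/2=0, d=(M1−M0)/(6·1)=91/122, b=Δ0−h0·(2M0+M1)/6=153/122
seg 1: a=3, c=M1/2=273/122, d=(M2−M1)/(6·2)=-425/244, b=Δ1−h1·(2M1+M2)/6=213/61
seg 2: a=5, c=M2/2=-501/61, d=(M3−M2)/(6·1)=407/61, b=Δ2−h2·(2M2+M3)/6=-516/61
seg 3: a=-5, c=M3/2=720/61, d=(M4−M3)/(6·1)=-240/61, b=Δ3−h3·(2M3+M4)/6=-297/61
t_q=15/4 → seg 2, τ=3/4; S=5+-516/61·τ+-501/61·τ²+407/61·τ³=-12295/3904

  seg 0: a=1 b=153/122 c=0 d=91/122
  seg 1: a=3 b=213/61 c=273/122 d=-425/244
  seg 2: a=5 b=-516/61 c=-501/61 d=407/61
  seg 3: a=-5 b=-297/61 c=720/61 d=-240/61
S(15/4) = -12295/3904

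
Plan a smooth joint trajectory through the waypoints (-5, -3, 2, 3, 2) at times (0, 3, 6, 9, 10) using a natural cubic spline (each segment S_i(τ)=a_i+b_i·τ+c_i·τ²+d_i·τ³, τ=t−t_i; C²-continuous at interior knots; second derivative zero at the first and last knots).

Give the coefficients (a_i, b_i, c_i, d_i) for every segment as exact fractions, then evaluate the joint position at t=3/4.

  seg 0: a=-5 b=109/324 c=0 d=107/2916
  seg 1: a=-3 b=215/162 c=107/324 d=-211/2916
  seg 2: a=2 b=439/324 c=-26/81 d=-19/2916
  seg 3: a=3 b=-121/162 c=-41/108 d=41/324
S(3/4) = -10903/2304

Δ: Δ0=2/3, Δ1=5/3, Δ2=1/3, Δ3=-1
row 1: diag=12, rhs=6; c'=1/4, d'=1/2
row 2: denom=12−3·1/4=45/4; d'=(-8−3·1/2)/(45/4)=-38/45
row 3: denom=8−3·4/15=36/5; d'=(-8−3·-38/45)/(36/5)=-41/54
back: M3=-41/54
back: M2=-38/45−4/15·-41/54=-52/81
back: M1=1/2−1/4·-52/81=107/162
M: M0=0, M1=107/162, M2=-52/81, M3=-41/54, M4=0
seg 0: a=-5, c=M0/2=0, d=(M1−M0)/(6·3)=107/2916, b=Δ0−h0·(2M0+M1)/6=109/324
seg 1: a=-3, c=M1/2=107/324, d=(M2−M1)/(6·3)=-211/2916, b=Δ1−h1·(2M1+M2)/6=215/162
seg 2: a=2, c=M2/2=-26/81, d=(M3−M2)/(6·3)=-19/2916, b=Δ2−h2·(2M2+M3)/6=439/324
seg 3: a=3, c=M3/2=-41/108, d=(M4−M3)/(6·1)=41/324, b=Δ3−h3·(2M3+M4)/6=-121/162
t_q=3/4 → seg 0, τ=3/4; S=-5+109/324·τ+0·τ²+107/2916·τ³=-10903/2304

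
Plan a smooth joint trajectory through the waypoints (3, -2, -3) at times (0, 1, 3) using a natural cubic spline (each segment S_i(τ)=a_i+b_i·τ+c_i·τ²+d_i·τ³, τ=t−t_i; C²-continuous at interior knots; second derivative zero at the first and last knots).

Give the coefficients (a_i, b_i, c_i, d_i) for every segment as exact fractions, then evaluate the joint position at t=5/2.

  seg 0: a=3 b=-23/4 c=0 d=3/4
  seg 1: a=-2 b=-7/2 c=9/4 d=-3/8
S(5/2) = -221/64

Δ: Δ0=-5, Δ1=-1/2
row 1: diag=6, rhs=27; c'=1/3, d'=9/2
back: M1=9/2
M: M0=0, M1=9/2, M2=0
seg 0: a=3, c=M0/2=0, d=(M1−M0)/(6·1)=3/4, b=Δ0−h0·(2M0+M1)/6=-23/4
seg 1: a=-2, c=M1/2=9/4, d=(M2−M1)/(6·2)=-3/8, b=Δ1−h1·(2M1+M2)/6=-7/2
t_q=5/2 → seg 1, τ=3/2; S=-2+-7/2·τ+9/4·τ²+-3/8·τ³=-221/64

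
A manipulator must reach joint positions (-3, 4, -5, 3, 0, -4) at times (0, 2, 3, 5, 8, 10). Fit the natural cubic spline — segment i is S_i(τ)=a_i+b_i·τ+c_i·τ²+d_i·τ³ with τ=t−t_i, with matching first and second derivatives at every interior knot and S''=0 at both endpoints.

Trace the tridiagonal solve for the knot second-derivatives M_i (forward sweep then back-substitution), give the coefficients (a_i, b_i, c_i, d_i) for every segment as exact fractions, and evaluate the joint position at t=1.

  seg 0: a=-3 b=51023/5890 c=0 d=-3801/2945
  seg 1: a=4 b=-40201/5890 c=-22806/2945 d=32803/5890
  seg 2: a=-5 b=-16508/2945 c=52797/5890 d=-24509/11780
  seg 3: a=3 b=15559/2945 c=-2073/589 d=1399/2945
  seg 4: a=0 b=-8858/2945 c=2226/2945 d=-371/2945
S(1) = 25751/5890

Δ: Δ0=7/2, Δ1=-9, Δ2=4, Δ3=-1, Δ4=-2
row 1: diag=6, rhs=-75; c'=1/6, d'=-25/2
row 2: denom=6−1·1/6=35/6; d'=(78−1·-25/2)/(35/6)=543/35
row 3: denom=10−2·12/35=326/35; d'=(-30−2·543/35)/(326/35)=-1068/163
row 4: denom=10−3·105/326=2945/326; d'=(-6−3·-1068/163)/(2945/326)=4452/2945
back: M4=4452/2945
back: M3=-1068/163−105/326·4452/2945=-4146/589
back: M2=543/35−12/35·-4146/589=52797/2945
back: M1=-25/2−1/6·52797/2945=-45612/2945
M: M0=0, M1=-45612/2945, M2=52797/2945, M3=-4146/589, M4=4452/2945, M5=0
seg 0: a=-3, c=M0/2=0, d=(M1−M0)/(6·2)=-3801/2945, b=Δ0−h0·(2M0+M1)/6=51023/5890
seg 1: a=4, c=M1/2=-22806/2945, d=(M2−M1)/(6·1)=32803/5890, b=Δ1−h1·(2M1+M2)/6=-40201/5890
seg 2: a=-5, c=M2/2=52797/5890, d=(M3−M2)/(6·2)=-24509/11780, b=Δ2−h2·(2M2+M3)/6=-16508/2945
seg 3: a=3, c=M3/2=-2073/589, d=(M4−M3)/(6·3)=1399/2945, b=Δ3−h3·(2M3+M4)/6=15559/2945
seg 4: a=0, c=M4/2=2226/2945, d=(M5−M4)/(6·2)=-371/2945, b=Δ4−h4·(2M4+M5)/6=-8858/2945
t_q=1 → seg 0, τ=1; S=-3+51023/5890·τ+0·τ²+-3801/2945·τ³=25751/5890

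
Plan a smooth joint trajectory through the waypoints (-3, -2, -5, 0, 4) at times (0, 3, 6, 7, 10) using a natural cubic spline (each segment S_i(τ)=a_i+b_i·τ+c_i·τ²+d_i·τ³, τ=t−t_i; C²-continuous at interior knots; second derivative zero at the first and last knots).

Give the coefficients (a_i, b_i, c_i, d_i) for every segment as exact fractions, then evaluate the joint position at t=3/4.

Δ: Δ0=1/3, Δ1=-1, Δ2=5, Δ3=4/3
row 1: diag=12, rhs=-8; c'=1/4, d'=-2/3
row 2: denom=8−3·1/4=29/4; d'=(36−3·-2/3)/(29/4)=152/29
row 3: denom=8−1·4/29=228/29; d'=(-22−1·152/29)/(228/29)=-395/114
back: M3=-395/114
back: M2=152/29−4/29·-395/114=326/57
back: M1=-2/3−1/4·326/57=-239/114
M: M0=0, M1=-239/114, M2=326/57, M3=-395/114, M4=0
seg 0: a=-3, c=M0/2=0, d=(M1−M0)/(6·3)=-239/2052, b=Δ0−h0·(2M0+M1)/6=105/76
seg 1: a=-2, c=M1/2=-239/228, d=(M2−M1)/(6·3)=33/76, b=Δ1−h1·(2M1+M2)/6=-67/38
seg 2: a=-5, c=M2/2=163/57, d=(M3−M2)/(6·1)=-349/228, b=Δ2−h2·(2M2+M3)/6=279/76
seg 3: a=0, c=M3/2=-395/228, d=(M4−M3)/(6·3)=395/2052, b=Δ3−h3·(2M3+M4)/6=547/114
t_q=3/4 → seg 0, τ=3/4; S=-3+105/76·τ+0·τ²+-239/2052·τ³=-9791/4864

  seg 0: a=-3 b=105/76 c=0 d=-239/2052
  seg 1: a=-2 b=-67/38 c=-239/228 d=33/76
  seg 2: a=-5 b=279/76 c=163/57 d=-349/228
  seg 3: a=0 b=547/114 c=-395/228 d=395/2052
S(3/4) = -9791/4864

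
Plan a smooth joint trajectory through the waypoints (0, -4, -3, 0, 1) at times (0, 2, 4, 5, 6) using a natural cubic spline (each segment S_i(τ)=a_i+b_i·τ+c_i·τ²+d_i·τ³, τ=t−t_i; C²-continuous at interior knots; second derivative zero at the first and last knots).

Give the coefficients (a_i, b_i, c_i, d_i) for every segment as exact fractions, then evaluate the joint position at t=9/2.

  seg 0: a=0 b=-403/168 c=0 d=67/672
  seg 1: a=-4 b=-101/84 c=67/112 d=85/672
  seg 2: a=-3 b=65/24 c=19/14 d=-179/168
  seg 3: a=0 b=187/84 c=-103/56 d=103/168
S(9/2) = -645/448

Δ: Δ0=-2, Δ1=1/2, Δ2=3, Δ3=1
row 1: diag=8, rhs=15; c'=1/4, d'=15/8
row 2: denom=6−2·1/4=11/2; d'=(15−2·15/8)/(11/2)=45/22
row 3: denom=4−1·2/11=42/11; d'=(-12−1·45/22)/(42/11)=-103/28
back: M3=-103/28
back: M2=45/22−2/11·-103/28=19/7
back: M1=15/8−1/4·19/7=67/56
M: M0=0, M1=67/56, M2=19/7, M3=-103/28, M4=0
seg 0: a=0, c=M0/2=0, d=(M1−M0)/(6·2)=67/672, b=Δ0−h0·(2M0+M1)/6=-403/168
seg 1: a=-4, c=M1/2=67/112, d=(M2−M1)/(6·2)=85/672, b=Δ1−h1·(2M1+M2)/6=-101/84
seg 2: a=-3, c=M2/2=19/14, d=(M3−M2)/(6·1)=-179/168, b=Δ2−h2·(2M2+M3)/6=65/24
seg 3: a=0, c=M3/2=-103/56, d=(M4−M3)/(6·1)=103/168, b=Δ3−h3·(2M3+M4)/6=187/84
t_q=9/2 → seg 2, τ=1/2; S=-3+65/24·τ+19/14·τ²+-179/168·τ³=-645/448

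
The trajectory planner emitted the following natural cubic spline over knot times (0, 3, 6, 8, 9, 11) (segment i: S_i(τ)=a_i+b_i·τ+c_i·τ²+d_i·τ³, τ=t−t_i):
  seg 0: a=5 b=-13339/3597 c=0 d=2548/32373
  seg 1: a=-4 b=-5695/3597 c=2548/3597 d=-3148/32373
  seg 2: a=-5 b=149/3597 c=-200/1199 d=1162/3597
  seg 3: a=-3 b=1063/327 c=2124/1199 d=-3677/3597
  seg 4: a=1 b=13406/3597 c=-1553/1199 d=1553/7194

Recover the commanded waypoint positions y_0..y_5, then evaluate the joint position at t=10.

y_0=5 y_1=-4 y_2=-5 y_3=-3 y_4=1 y_5=5
S(10) = 8747/2398

y_0 = S_0(0) = a_0 = 5
y_1 = S_1(0) = a_1 = -4
y_2 = S_2(0) = a_2 = -5
y_3 = S_3(0) = a_3 = -3
y_4 = S_4(0) = a_4 = 1
y_5 = S_4(2) = 5
t_q=10 is in segment 4 (τ=1); S_4(τ)=8747/2398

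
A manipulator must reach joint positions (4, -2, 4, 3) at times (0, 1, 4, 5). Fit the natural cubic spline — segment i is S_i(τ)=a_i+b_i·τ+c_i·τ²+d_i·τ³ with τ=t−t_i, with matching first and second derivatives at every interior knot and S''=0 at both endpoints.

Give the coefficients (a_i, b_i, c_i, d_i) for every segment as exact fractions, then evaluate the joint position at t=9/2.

  seg 0: a=4 b=-403/55 c=0 d=73/55
  seg 1: a=-2 b=-184/55 c=219/55 d=-11/15
  seg 2: a=4 b=41/55 c=-144/55 d=48/55
S(9/2) = 421/110

Δ: Δ0=-6, Δ1=2, Δ2=-1
row 1: diag=8, rhs=48; c'=3/8, d'=6
row 2: denom=8−3·3/8=55/8; d'=(-18−3·6)/(55/8)=-288/55
back: M2=-288/55
back: M1=6−3/8·-288/55=438/55
M: M0=0, M1=438/55, M2=-288/55, M3=0
seg 0: a=4, c=M0/2=0, d=(M1−M0)/(6·1)=73/55, b=Δ0−h0·(2M0+M1)/6=-403/55
seg 1: a=-2, c=M1/2=219/55, d=(M2−M1)/(6·3)=-11/15, b=Δ1−h1·(2M1+M2)/6=-184/55
seg 2: a=4, c=M2/2=-144/55, d=(M3−M2)/(6·1)=48/55, b=Δ2−h2·(2M2+M3)/6=41/55
t_q=9/2 → seg 2, τ=1/2; S=4+41/55·τ+-144/55·τ²+48/55·τ³=421/110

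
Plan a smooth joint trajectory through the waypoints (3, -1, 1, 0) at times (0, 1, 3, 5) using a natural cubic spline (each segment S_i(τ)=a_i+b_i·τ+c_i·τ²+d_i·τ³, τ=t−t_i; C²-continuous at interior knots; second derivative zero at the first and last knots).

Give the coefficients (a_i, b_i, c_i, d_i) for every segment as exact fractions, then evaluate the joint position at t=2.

  seg 0: a=3 b=-219/44 c=0 d=43/44
  seg 1: a=-1 b=-45/22 c=129/44 d=-31/44
  seg 2: a=1 b=27/22 c=-57/44 d=19/88
S(2) = -9/11

Δ: Δ0=-4, Δ1=1, Δ2=-1/2
row 1: diag=6, rhs=30; c'=1/3, d'=5
row 2: denom=8−2·1/3=22/3; d'=(-9−2·5)/(22/3)=-57/22
back: M2=-57/22
back: M1=5−1/3·-57/22=129/22
M: M0=0, M1=129/22, M2=-57/22, M3=0
seg 0: a=3, c=M0/2=0, d=(M1−M0)/(6·1)=43/44, b=Δ0−h0·(2M0+M1)/6=-219/44
seg 1: a=-1, c=M1/2=129/44, d=(M2−M1)/(6·2)=-31/44, b=Δ1−h1·(2M1+M2)/6=-45/22
seg 2: a=1, c=M2/2=-57/44, d=(M3−M2)/(6·2)=19/88, b=Δ2−h2·(2M2+M3)/6=27/22
t_q=2 → seg 1, τ=1; S=-1+-45/22·τ+129/44·τ²+-31/44·τ³=-9/11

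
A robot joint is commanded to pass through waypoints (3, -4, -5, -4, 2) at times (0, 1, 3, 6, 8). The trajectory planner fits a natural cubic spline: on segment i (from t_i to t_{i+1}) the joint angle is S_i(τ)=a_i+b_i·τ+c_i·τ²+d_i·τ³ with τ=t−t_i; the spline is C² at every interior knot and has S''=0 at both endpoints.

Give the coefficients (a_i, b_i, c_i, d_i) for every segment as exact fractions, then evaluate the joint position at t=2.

  seg 0: a=3 b=-24797/3036 c=0 d=3545/3036
  seg 1: a=-4 b=-7081/1518 c=3545/1012 d=-4313/6072
  seg 2: a=-5 b=625/759 c=-192/253 d=452/2277
  seg 3: a=-4 b=1237/759 c=260/253 d=-130/759
S(2) = -11885/2024

Δ: Δ0=-7, Δ1=-1/2, Δ2=1/3, Δ3=3
row 1: diag=6, rhs=39; c'=1/3, d'=13/2
row 2: denom=10−2·1/3=28/3; d'=(5−2·13/2)/(28/3)=-6/7
row 3: denom=10−3·9/28=253/28; d'=(16−3·-6/7)/(253/28)=520/253
back: M3=520/253
back: M2=-6/7−9/28·520/253=-384/253
back: M1=13/2−1/3·-384/253=3545/506
M: M0=0, M1=3545/506, M2=-384/253, M3=520/253, M4=0
seg 0: a=3, c=M0/2=0, d=(M1−M0)/(6·1)=3545/3036, b=Δ0−h0·(2M0+M1)/6=-24797/3036
seg 1: a=-4, c=M1/2=3545/1012, d=(M2−M1)/(6·2)=-4313/6072, b=Δ1−h1·(2M1+M2)/6=-7081/1518
seg 2: a=-5, c=M2/2=-192/253, d=(M3−M2)/(6·3)=452/2277, b=Δ2−h2·(2M2+M3)/6=625/759
seg 3: a=-4, c=M3/2=260/253, d=(M4−M3)/(6·2)=-130/759, b=Δ3−h3·(2M3+M4)/6=1237/759
t_q=2 → seg 1, τ=1; S=-4+-7081/1518·τ+3545/1012·τ²+-4313/6072·τ³=-11885/2024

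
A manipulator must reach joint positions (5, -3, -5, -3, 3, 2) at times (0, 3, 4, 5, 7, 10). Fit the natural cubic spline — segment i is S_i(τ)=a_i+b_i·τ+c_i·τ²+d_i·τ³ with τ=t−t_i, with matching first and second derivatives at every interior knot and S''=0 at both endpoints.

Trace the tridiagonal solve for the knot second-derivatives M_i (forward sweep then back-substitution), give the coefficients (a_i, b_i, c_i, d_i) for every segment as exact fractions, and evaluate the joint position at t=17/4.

Δ: Δ0=-8/3, Δ1=-2, Δ2=2, Δ3=3, Δ4=-1/3
row 1: diag=8, rhs=4; c'=1/8, d'=1/2
row 2: denom=4−1·1/8=31/8; d'=(24−1·1/2)/(31/8)=188/31
row 3: denom=6−1·8/31=178/31; d'=(6−1·188/31)/(178/31)=-1/89
row 4: denom=10−2·31/89=828/89; d'=(-20−2·-1/89)/(828/89)=-889/414
back: M4=-889/414
back: M3=-1/89−31/89·-889/414=305/414
back: M2=188/31−8/31·305/414=1216/207
back: M1=1/2−1/8·1216/207=-97/414
M: M0=0, M1=-97/414, M2=1216/207, M3=305/414, M4=-889/414, M5=0
seg 0: a=5, c=M0/2=0, d=(M1−M0)/(6·3)=-97/7452, b=Δ0−h0·(2M0+M1)/6=-2111/828
seg 1: a=-3, c=M1/2=-97/828, d=(M2−M1)/(6·1)=281/276, b=Δ1−h1·(2M1+M2)/6=-1201/414
seg 2: a=-5, c=M2/2=608/207, d=(M3−M2)/(6·1)=-709/828, b=Δ2−h2·(2M2+M3)/6=-67/828
seg 3: a=-3, c=M3/2=305/828, d=(M4−M3)/(6·2)=-199/828, b=Δ3−h3·(2M3+M4)/6=445/138
seg 4: a=3, c=M4/2=-889/828, d=(M5−M4)/(6·3)=889/7452, b=Δ4−h4·(2M4+M5)/6=751/414
t_q=17/4 → seg 2, τ=1/4; S=-5+-67/828·τ+608/207·τ²+-709/828·τ³=-28557/5888

  seg 0: a=5 b=-2111/828 c=0 d=-97/7452
  seg 1: a=-3 b=-1201/414 c=-97/828 d=281/276
  seg 2: a=-5 b=-67/828 c=608/207 d=-709/828
  seg 3: a=-3 b=445/138 c=305/828 d=-199/828
  seg 4: a=3 b=751/414 c=-889/828 d=889/7452
S(17/4) = -28557/5888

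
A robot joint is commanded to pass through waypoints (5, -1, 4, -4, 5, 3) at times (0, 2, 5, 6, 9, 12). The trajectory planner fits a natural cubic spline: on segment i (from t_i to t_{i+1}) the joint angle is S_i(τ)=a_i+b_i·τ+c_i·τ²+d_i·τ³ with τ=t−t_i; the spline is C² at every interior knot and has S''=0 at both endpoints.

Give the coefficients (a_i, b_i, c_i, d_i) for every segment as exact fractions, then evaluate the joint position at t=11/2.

Δ: Δ0=-3, Δ1=5/3, Δ2=-8, Δ3=3, Δ4=-2/3
row 1: diag=10, rhs=28; c'=3/10, d'=14/5
row 2: denom=8−3·3/10=71/10; d'=(-58−3·14/5)/(71/10)=-664/71
row 3: denom=8−1·10/71=558/71; d'=(66−1·-664/71)/(558/71)=2675/279
row 4: denom=12−3·71/186=673/62; d'=(-22−3·2675/279)/(673/62)=-9442/2019
back: M4=-9442/2019
back: M3=2675/279−71/186·-9442/2019=7654/673
back: M2=-664/71−10/71·7654/673=-7372/673
back: M1=14/5−3/10·-7372/673=4096/673
M: M0=0, M1=4096/673, M2=-7372/673, M3=7654/673, M4=-9442/2019, M5=0
seg 0: a=5, c=M0/2=0, d=(M1−M0)/(6·2)=1024/2019, b=Δ0−h0·(2M0+M1)/6=-10153/2019
seg 1: a=-1, c=M1/2=2048/673, d=(M2−M1)/(6·3)=-5734/6057, b=Δ1−h1·(2M1+M2)/6=2135/2019
seg 2: a=4, c=M2/2=-3686/673, d=(M3−M2)/(6·1)=7513/2019, b=Δ2−h2·(2M2+M3)/6=-12607/2019
seg 3: a=-4, c=M3/2=3827/673, d=(M4−M3)/(6·3)=-16202/18171, b=Δ3−h3·(2M3+M4)/6=-12184/2019
seg 4: a=5, c=M4/2=-4721/2019, d=(M5−M4)/(6·3)=4721/18171, b=Δ4−h4·(2M4+M5)/6=8096/2019
t_q=11/2 → seg 2, τ=1/2; S=4+-12607/2019·τ+-3686/673·τ²+7513/2019·τ³=-141/5384

  seg 0: a=5 b=-10153/2019 c=0 d=1024/2019
  seg 1: a=-1 b=2135/2019 c=2048/673 d=-5734/6057
  seg 2: a=4 b=-12607/2019 c=-3686/673 d=7513/2019
  seg 3: a=-4 b=-12184/2019 c=3827/673 d=-16202/18171
  seg 4: a=5 b=8096/2019 c=-4721/2019 d=4721/18171
S(11/2) = -141/5384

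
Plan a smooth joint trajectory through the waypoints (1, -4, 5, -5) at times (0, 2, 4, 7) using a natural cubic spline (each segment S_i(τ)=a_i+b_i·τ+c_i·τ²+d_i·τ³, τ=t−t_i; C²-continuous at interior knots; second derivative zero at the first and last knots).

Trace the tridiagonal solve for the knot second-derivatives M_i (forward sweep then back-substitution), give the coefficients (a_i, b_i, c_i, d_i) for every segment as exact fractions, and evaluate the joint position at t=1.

  seg 0: a=1 b=-271/57 c=0 d=257/456
  seg 1: a=-4 b=229/114 c=257/76 d=-487/456
  seg 2: a=5 b=155/57 c=-115/38 d=115/342
S(1) = -485/152

Δ: Δ0=-5/2, Δ1=9/2, Δ2=-10/3
row 1: diag=8, rhs=42; c'=1/4, d'=21/4
row 2: denom=10−2·1/4=19/2; d'=(-47−2·21/4)/(19/2)=-115/19
back: M2=-115/19
back: M1=21/4−1/4·-115/19=257/38
M: M0=0, M1=257/38, M2=-115/19, M3=0
seg 0: a=1, c=M0/2=0, d=(M1−M0)/(6·2)=257/456, b=Δ0−h0·(2M0+M1)/6=-271/57
seg 1: a=-4, c=M1/2=257/76, d=(M2−M1)/(6·2)=-487/456, b=Δ1−h1·(2M1+M2)/6=229/114
seg 2: a=5, c=M2/2=-115/38, d=(M3−M2)/(6·3)=115/342, b=Δ2−h2·(2M2+M3)/6=155/57
t_q=1 → seg 0, τ=1; S=1+-271/57·τ+0·τ²+257/456·τ³=-485/152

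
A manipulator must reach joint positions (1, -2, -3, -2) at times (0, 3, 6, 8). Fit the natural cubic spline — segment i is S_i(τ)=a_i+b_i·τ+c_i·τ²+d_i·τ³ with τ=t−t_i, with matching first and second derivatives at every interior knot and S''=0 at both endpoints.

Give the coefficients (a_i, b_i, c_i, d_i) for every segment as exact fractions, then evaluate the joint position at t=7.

  seg 0: a=1 b=-247/222 c=0 d=25/1998
  seg 1: a=-2 b=-86/111 c=25/222 d=23/1998
  seg 2: a=-3 b=47/222 c=8/37 d=-4/111
S(7) = -193/74

Δ: Δ0=-1, Δ1=-1/3, Δ2=1/2
row 1: diag=12, rhs=4; c'=1/4, d'=1/3
row 2: denom=10−3·1/4=37/4; d'=(5−3·1/3)/(37/4)=16/37
back: M2=16/37
back: M1=1/3−1/4·16/37=25/111
M: M0=0, M1=25/111, M2=16/37, M3=0
seg 0: a=1, c=M0/2=0, d=(M1−M0)/(6·3)=25/1998, b=Δ0−h0·(2M0+M1)/6=-247/222
seg 1: a=-2, c=M1/2=25/222, d=(M2−M1)/(6·3)=23/1998, b=Δ1−h1·(2M1+M2)/6=-86/111
seg 2: a=-3, c=M2/2=8/37, d=(M3−M2)/(6·2)=-4/111, b=Δ2−h2·(2M2+M3)/6=47/222
t_q=7 → seg 2, τ=1; S=-3+47/222·τ+8/37·τ²+-4/111·τ³=-193/74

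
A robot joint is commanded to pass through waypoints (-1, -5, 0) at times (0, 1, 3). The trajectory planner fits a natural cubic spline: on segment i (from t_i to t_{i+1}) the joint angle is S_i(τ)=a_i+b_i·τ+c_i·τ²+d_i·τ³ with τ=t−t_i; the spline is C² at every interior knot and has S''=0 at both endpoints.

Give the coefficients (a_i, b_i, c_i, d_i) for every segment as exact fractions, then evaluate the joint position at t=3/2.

  seg 0: a=-1 b=-61/12 c=0 d=13/12
  seg 1: a=-5 b=-11/6 c=13/4 d=-13/24
S(3/2) = -331/64

Δ: Δ0=-4, Δ1=5/2
row 1: diag=6, rhs=39; c'=1/3, d'=13/2
back: M1=13/2
M: M0=0, M1=13/2, M2=0
seg 0: a=-1, c=M0/2=0, d=(M1−M0)/(6·1)=13/12, b=Δ0−h0·(2M0+M1)/6=-61/12
seg 1: a=-5, c=M1/2=13/4, d=(M2−M1)/(6·2)=-13/24, b=Δ1−h1·(2M1+M2)/6=-11/6
t_q=3/2 → seg 1, τ=1/2; S=-5+-11/6·τ+13/4·τ²+-13/24·τ³=-331/64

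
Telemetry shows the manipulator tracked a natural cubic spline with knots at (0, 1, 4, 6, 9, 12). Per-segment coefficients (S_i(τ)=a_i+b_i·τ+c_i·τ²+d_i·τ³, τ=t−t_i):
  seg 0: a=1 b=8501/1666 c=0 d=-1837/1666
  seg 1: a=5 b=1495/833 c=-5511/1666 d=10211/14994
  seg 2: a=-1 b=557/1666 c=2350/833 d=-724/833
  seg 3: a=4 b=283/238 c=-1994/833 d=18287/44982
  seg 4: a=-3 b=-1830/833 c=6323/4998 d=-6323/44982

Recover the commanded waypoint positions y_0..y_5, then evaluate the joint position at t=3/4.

y_0=1 y_1=5 y_2=-1 y_3=4 y_4=-3 y_5=-2
S(3/4) = 66439/15232

y_0 = S_0(0) = a_0 = 1
y_1 = S_1(0) = a_1 = 5
y_2 = S_2(0) = a_2 = -1
y_3 = S_3(0) = a_3 = 4
y_4 = S_4(0) = a_4 = -3
y_5 = S_4(3) = -2
t_q=3/4 is in segment 0 (τ=3/4); S_0(τ)=66439/15232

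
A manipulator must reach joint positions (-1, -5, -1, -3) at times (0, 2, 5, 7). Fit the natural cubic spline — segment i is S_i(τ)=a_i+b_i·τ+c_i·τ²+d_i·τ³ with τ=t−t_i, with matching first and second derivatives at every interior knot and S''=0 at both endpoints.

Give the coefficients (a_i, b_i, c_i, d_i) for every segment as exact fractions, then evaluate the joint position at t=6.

  seg 0: a=-1 b=-788/273 c=0 d=121/546
  seg 1: a=-5 b=-62/273 c=121/91 d=-17/63
  seg 2: a=-1 b=127/273 c=-100/91 d=50/273
S(6) = -132/91

Δ: Δ0=-2, Δ1=4/3, Δ2=-1
row 1: diag=10, rhs=20; c'=3/10, d'=2
row 2: denom=10−3·3/10=91/10; d'=(-14−3·2)/(91/10)=-200/91
back: M2=-200/91
back: M1=2−3/10·-200/91=242/91
M: M0=0, M1=242/91, M2=-200/91, M3=0
seg 0: a=-1, c=M0/2=0, d=(M1−M0)/(6·2)=121/546, b=Δ0−h0·(2M0+M1)/6=-788/273
seg 1: a=-5, c=M1/2=121/91, d=(M2−M1)/(6·3)=-17/63, b=Δ1−h1·(2M1+M2)/6=-62/273
seg 2: a=-1, c=M2/2=-100/91, d=(M3−M2)/(6·2)=50/273, b=Δ2−h2·(2M2+M3)/6=127/273
t_q=6 → seg 2, τ=1; S=-1+127/273·τ+-100/91·τ²+50/273·τ³=-132/91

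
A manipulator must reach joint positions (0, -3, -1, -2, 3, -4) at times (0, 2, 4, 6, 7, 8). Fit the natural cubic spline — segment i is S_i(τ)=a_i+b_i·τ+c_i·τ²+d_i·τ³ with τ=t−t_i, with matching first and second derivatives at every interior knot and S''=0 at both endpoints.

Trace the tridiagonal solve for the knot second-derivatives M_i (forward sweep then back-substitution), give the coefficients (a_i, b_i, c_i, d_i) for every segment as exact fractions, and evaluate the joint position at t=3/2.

  seg 0: a=0 b=-782/313 c=0 d=625/2504
  seg 1: a=-3 b=311/626 c=1875/1252 d=-195/313
  seg 2: a=-1 b=-619/626 c=-2805/1252 d=3111/2504
  seg 3: a=-2 b=1552/313 c=1632/313 d=-1619/313
  seg 4: a=3 b=-41/313 c=-3225/313 d=1075/313
S(3/2) = -58197/20032

Δ: Δ0=-3/2, Δ1=1, Δ2=-1/2, Δ3=5, Δ4=-7
row 1: diag=8, rhs=15; c'=1/4, d'=15/8
row 2: denom=8−2·1/4=15/2; d'=(-9−2·15/8)/(15/2)=-17/10
row 3: denom=6−2·4/15=82/15; d'=(33−2·-17/10)/(82/15)=273/41
row 4: denom=4−1·15/82=313/82; d'=(-72−1·273/41)/(313/82)=-6450/313
back: M4=-6450/313
back: M3=273/41−15/82·-6450/313=3264/313
back: M2=-17/10−4/15·3264/313=-2805/626
back: M1=15/8−1/4·-2805/626=1875/626
M: M0=0, M1=1875/626, M2=-2805/626, M3=3264/313, M4=-6450/313, M5=0
seg 0: a=0, c=M0/2=0, d=(M1−M0)/(6·2)=625/2504, b=Δ0−h0·(2M0+M1)/6=-782/313
seg 1: a=-3, c=M1/2=1875/1252, d=(M2−M1)/(6·2)=-195/313, b=Δ1−h1·(2M1+M2)/6=311/626
seg 2: a=-1, c=M2/2=-2805/1252, d=(M3−M2)/(6·2)=3111/2504, b=Δ2−h2·(2M2+M3)/6=-619/626
seg 3: a=-2, c=M3/2=1632/313, d=(M4−M3)/(6·1)=-1619/313, b=Δ3−h3·(2M3+M4)/6=1552/313
seg 4: a=3, c=M4/2=-3225/313, d=(M5−M4)/(6·1)=1075/313, b=Δ4−h4·(2M4+M5)/6=-41/313
t_q=3/2 → seg 0, τ=3/2; S=0+-782/313·τ+0·τ²+625/2504·τ³=-58197/20032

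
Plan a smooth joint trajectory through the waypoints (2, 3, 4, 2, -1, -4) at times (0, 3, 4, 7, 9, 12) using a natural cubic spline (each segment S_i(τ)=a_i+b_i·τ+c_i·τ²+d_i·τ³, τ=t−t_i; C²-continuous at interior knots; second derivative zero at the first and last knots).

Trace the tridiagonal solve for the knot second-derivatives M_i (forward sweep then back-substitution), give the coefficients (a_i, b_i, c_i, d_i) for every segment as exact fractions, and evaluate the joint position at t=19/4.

  seg 0: a=2 b=1/222 c=0 d=73/1998
  seg 1: a=3 b=110/111 c=73/222 d=-71/222
  seg 2: a=4 b=51/74 c=-70/111 d=119/1998
  seg 3: a=2 b=-55/37 c=-7/74 d=13/296
  seg 4: a=-1 b=-99/74 c=25/148 d=-25/1332
S(19/4) = 19831/4736

Δ: Δ0=1/3, Δ1=1, Δ2=-2/3, Δ3=-3/2, Δ4=-1
row 1: diag=8, rhs=4; c'=1/8, d'=1/2
row 2: denom=8−1·1/8=63/8; d'=(-10−1·1/2)/(63/8)=-4/3
row 3: denom=10−3·8/21=62/7; d'=(-5−3·-4/3)/(62/7)=-7/62
row 4: denom=10−2·7/31=296/31; d'=(3−2·-7/62)/(296/31)=25/74
back: M4=25/74
back: M3=-7/62−7/31·25/74=-7/37
back: M2=-4/3−8/21·-7/37=-140/111
back: M1=1/2−1/8·-140/111=73/111
M: M0=0, M1=73/111, M2=-140/111, M3=-7/37, M4=25/74, M5=0
seg 0: a=2, c=M0/2=0, d=(M1−M0)/(6·3)=73/1998, b=Δ0−h0·(2M0+M1)/6=1/222
seg 1: a=3, c=M1/2=73/222, d=(M2−M1)/(6·1)=-71/222, b=Δ1−h1·(2M1+M2)/6=110/111
seg 2: a=4, c=M2/2=-70/111, d=(M3−M2)/(6·3)=119/1998, b=Δ2−h2·(2M2+M3)/6=51/74
seg 3: a=2, c=M3/2=-7/74, d=(M4−M3)/(6·2)=13/296, b=Δ3−h3·(2M3+M4)/6=-55/37
seg 4: a=-1, c=M4/2=25/148, d=(M5−M4)/(6·3)=-25/1332, b=Δ4−h4·(2M4+M5)/6=-99/74
t_q=19/4 → seg 2, τ=3/4; S=4+51/74·τ+-70/111·τ²+119/1998·τ³=19831/4736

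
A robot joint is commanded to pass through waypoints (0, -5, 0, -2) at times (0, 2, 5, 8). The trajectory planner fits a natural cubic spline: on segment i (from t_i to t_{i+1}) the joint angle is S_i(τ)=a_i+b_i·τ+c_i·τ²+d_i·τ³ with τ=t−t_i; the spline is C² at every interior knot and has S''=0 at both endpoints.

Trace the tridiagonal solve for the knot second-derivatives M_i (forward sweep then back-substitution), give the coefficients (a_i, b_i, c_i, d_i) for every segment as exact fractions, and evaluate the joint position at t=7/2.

  seg 0: a=0 b=-261/74 c=0 d=19/74
  seg 1: a=-5 b=-33/74 c=57/37 d=-557/1998
  seg 2: a=0 b=47/37 c=-215/222 d=215/1998
S(7/2) = -1861/592

Δ: Δ0=-5/2, Δ1=5/3, Δ2=-2/3
row 1: diag=10, rhs=25; c'=3/10, d'=5/2
row 2: denom=12−3·3/10=111/10; d'=(-14−3·5/2)/(111/10)=-215/111
back: M2=-215/111
back: M1=5/2−3/10·-215/111=114/37
M: M0=0, M1=114/37, M2=-215/111, M3=0
seg 0: a=0, c=M0/2=0, d=(M1−M0)/(6·2)=19/74, b=Δ0−h0·(2M0+M1)/6=-261/74
seg 1: a=-5, c=M1/2=57/37, d=(M2−M1)/(6·3)=-557/1998, b=Δ1−h1·(2M1+M2)/6=-33/74
seg 2: a=0, c=M2/2=-215/222, d=(M3−M2)/(6·3)=215/1998, b=Δ2−h2·(2M2+M3)/6=47/37
t_q=7/2 → seg 1, τ=3/2; S=-5+-33/74·τ+57/37·τ²+-557/1998·τ³=-1861/592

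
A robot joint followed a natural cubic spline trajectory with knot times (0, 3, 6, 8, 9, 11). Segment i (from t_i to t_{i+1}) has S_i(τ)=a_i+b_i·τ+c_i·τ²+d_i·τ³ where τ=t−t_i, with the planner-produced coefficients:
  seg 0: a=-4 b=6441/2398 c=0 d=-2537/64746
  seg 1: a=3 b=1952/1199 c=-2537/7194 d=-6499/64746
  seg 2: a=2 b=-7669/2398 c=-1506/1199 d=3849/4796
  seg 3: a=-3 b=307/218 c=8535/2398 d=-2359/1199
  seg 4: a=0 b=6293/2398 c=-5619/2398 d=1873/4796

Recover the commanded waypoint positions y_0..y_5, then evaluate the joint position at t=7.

y_0=-4 y_1=3 y_2=2 y_3=-3 y_4=0 y_5=-1
S(7) = -7921/4796

y_0 = S_0(0) = a_0 = -4
y_1 = S_1(0) = a_1 = 3
y_2 = S_2(0) = a_2 = 2
y_3 = S_3(0) = a_3 = -3
y_4 = S_4(0) = a_4 = 0
y_5 = S_4(2) = -1
t_q=7 is in segment 2 (τ=1); S_2(τ)=-7921/4796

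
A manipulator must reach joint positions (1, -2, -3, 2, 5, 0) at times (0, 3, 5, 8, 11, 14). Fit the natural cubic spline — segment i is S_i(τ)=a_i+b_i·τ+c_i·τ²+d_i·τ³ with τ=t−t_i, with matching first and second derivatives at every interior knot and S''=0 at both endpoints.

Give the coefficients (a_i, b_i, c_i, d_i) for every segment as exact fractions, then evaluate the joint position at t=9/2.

Δ: Δ0=-1, Δ1=-1/2, Δ2=5/3, Δ3=1, Δ4=-5/3
row 1: diag=10, rhs=3; c'=1/5, d'=3/10
row 2: denom=10−2·1/5=48/5; d'=(13−2·3/10)/(48/5)=31/24
row 3: denom=12−3·5/16=177/16; d'=(-4−3·31/24)/(177/16)=-42/59
row 4: denom=12−3·16/59=660/59; d'=(-16−3·-42/59)/(660/59)=-409/330
back: M4=-409/330
back: M3=-42/59−16/59·-409/330=-62/165
back: M2=31/24−5/16·-62/165=31/22
back: M1=3/10−1/5·31/22=1/55
M: M0=0, M1=1/55, M2=31/22, M3=-62/165, M4=-409/330, M5=0
seg 0: a=1, c=M0/2=0, d=(M1−M0)/(6·3)=1/990, b=Δ0−h0·(2M0+M1)/6=-111/110
seg 1: a=-2, c=M1/2=1/110, d=(M2−M1)/(6·2)=51/440, b=Δ1−h1·(2M1+M2)/6=-54/55
seg 2: a=-3, c=M2/2=31/44, d=(M3−M2)/(6·3)=-589/5940, b=Δ2−h2·(2M2+M3)/6=49/110
seg 3: a=2, c=M3/2=-31/165, d=(M4−M3)/(6·3)=-19/396, b=Δ3−h3·(2M3+M4)/6=439/220
seg 4: a=5, c=M4/2=-409/660, d=(M5−M4)/(6·3)=409/5940, b=Δ4−h4·(2M4+M5)/6=-47/110
t_q=9/2 → seg 1, τ=3/2; S=-2+-54/55·τ+1/110·τ²+51/440·τ³=-2155/704

  seg 0: a=1 b=-111/110 c=0 d=1/990
  seg 1: a=-2 b=-54/55 c=1/110 d=51/440
  seg 2: a=-3 b=49/110 c=31/44 d=-589/5940
  seg 3: a=2 b=439/220 c=-31/165 d=-19/396
  seg 4: a=5 b=-47/110 c=-409/660 d=409/5940
S(9/2) = -2155/704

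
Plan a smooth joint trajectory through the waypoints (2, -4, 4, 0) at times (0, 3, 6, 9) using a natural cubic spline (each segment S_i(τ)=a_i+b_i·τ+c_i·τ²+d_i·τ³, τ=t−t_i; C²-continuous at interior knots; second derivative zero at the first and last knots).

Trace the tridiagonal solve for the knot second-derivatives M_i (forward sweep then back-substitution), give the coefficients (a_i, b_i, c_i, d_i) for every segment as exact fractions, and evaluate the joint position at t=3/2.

Δ: Δ0=-2, Δ1=8/3, Δ2=-4/3
row 1: diag=12, rhs=28; c'=1/4, d'=7/3
row 2: denom=12−3·1/4=45/4; d'=(-24−3·7/3)/(45/4)=-124/45
back: M2=-124/45
back: M1=7/3−1/4·-124/45=136/45
M: M0=0, M1=136/45, M2=-124/45, M3=0
seg 0: a=2, c=M0/2=0, d=(M1−M0)/(6·3)=68/405, b=Δ0−h0·(2M0+M1)/6=-158/45
seg 1: a=-4, c=M1/2=68/45, d=(M2−M1)/(6·3)=-26/81, b=Δ1−h1·(2M1+M2)/6=46/45
seg 2: a=4, c=M2/2=-62/45, d=(M3−M2)/(6·3)=62/405, b=Δ2−h2·(2M2+M3)/6=64/45
t_q=3/2 → seg 0, τ=3/2; S=2+-158/45·τ+0·τ²+68/405·τ³=-27/10

  seg 0: a=2 b=-158/45 c=0 d=68/405
  seg 1: a=-4 b=46/45 c=68/45 d=-26/81
  seg 2: a=4 b=64/45 c=-62/45 d=62/405
S(3/2) = -27/10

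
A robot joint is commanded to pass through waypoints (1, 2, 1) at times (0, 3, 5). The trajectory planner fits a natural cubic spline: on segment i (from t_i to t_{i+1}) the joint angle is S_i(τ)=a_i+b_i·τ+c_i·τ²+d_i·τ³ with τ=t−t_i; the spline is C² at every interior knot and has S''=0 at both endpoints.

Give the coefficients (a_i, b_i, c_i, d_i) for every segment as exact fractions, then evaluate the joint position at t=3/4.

  seg 0: a=1 b=7/12 c=0 d=-1/36
  seg 1: a=2 b=-1/6 c=-1/4 d=1/24
S(3/4) = 365/256

Δ: Δ0=1/3, Δ1=-1/2
row 1: diag=10, rhs=-5; c'=1/5, d'=-1/2
back: M1=-1/2
M: M0=0, M1=-1/2, M2=0
seg 0: a=1, c=M0/2=0, d=(M1−M0)/(6·3)=-1/36, b=Δ0−h0·(2M0+M1)/6=7/12
seg 1: a=2, c=M1/2=-1/4, d=(M2−M1)/(6·2)=1/24, b=Δ1−h1·(2M1+M2)/6=-1/6
t_q=3/4 → seg 0, τ=3/4; S=1+7/12·τ+0·τ²+-1/36·τ³=365/256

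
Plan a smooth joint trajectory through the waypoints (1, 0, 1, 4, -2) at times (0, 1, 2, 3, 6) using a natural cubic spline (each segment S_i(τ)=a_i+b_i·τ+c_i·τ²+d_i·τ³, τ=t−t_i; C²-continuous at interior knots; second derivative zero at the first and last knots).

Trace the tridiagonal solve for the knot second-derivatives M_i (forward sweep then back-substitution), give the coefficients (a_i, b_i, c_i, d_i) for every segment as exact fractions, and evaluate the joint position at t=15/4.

  seg 0: a=1 b=-157/116 c=0 d=41/116
  seg 1: a=0 b=-17/58 c=123/116 d=27/116
  seg 2: a=1 b=293/116 c=51/29 d=-149/116
  seg 3: a=4 b=127/58 c=-243/116 d=27/116
S(15/4) = 33869/7424

Δ: Δ0=-1, Δ1=1, Δ2=3, Δ3=-2
row 1: diag=4, rhs=12; c'=1/4, d'=3
row 2: denom=4−1·1/4=15/4; d'=(12−1·3)/(15/4)=12/5
row 3: denom=8−1·4/15=116/15; d'=(-30−1·12/5)/(116/15)=-243/58
back: M3=-243/58
back: M2=12/5−4/15·-243/58=102/29
back: M1=3−1/4·102/29=123/58
M: M0=0, M1=123/58, M2=102/29, M3=-243/58, M4=0
seg 0: a=1, c=M0/2=0, d=(M1−M0)/(6·1)=41/116, b=Δ0−h0·(2M0+M1)/6=-157/116
seg 1: a=0, c=M1/2=123/116, d=(M2−M1)/(6·1)=27/116, b=Δ1−h1·(2M1+M2)/6=-17/58
seg 2: a=1, c=M2/2=51/29, d=(M3−M2)/(6·1)=-149/116, b=Δ2−h2·(2M2+M3)/6=293/116
seg 3: a=4, c=M3/2=-243/116, d=(M4−M3)/(6·3)=27/116, b=Δ3−h3·(2M3+M4)/6=127/58
t_q=15/4 → seg 3, τ=3/4; S=4+127/58·τ+-243/116·τ²+27/116·τ³=33869/7424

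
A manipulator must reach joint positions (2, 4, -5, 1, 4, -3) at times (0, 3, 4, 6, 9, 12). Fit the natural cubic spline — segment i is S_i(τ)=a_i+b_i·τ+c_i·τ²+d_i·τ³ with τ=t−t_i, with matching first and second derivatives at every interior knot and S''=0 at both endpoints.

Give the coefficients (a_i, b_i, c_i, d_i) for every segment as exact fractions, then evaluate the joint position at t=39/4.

  seg 0: a=2 b=8408/1611 c=0 d=-7334/14499
  seg 1: a=4 b=-13594/1611 c=-7334/1611 d=2143/537
  seg 2: a=-5 b=-8975/1611 c=11953/1611 d=-561/358
  seg 3: a=1 b=8543/1611 c=-3194/1611 d=2650/14499
  seg 4: a=4 b=-2671/1611 c=-544/1611 d=544/14499
S(39/4) = 1849/716

Δ: Δ0=2/3, Δ1=-9, Δ2=3, Δ3=1, Δ4=-7/3
row 1: diag=8, rhs=-58; c'=1/8, d'=-29/4
row 2: denom=6−1·1/8=47/8; d'=(72−1·-29/4)/(47/8)=634/47
row 3: denom=10−2·16/47=438/47; d'=(-12−2·634/47)/(438/47)=-916/219
row 4: denom=12−3·47/146=1611/146; d'=(-20−3·-916/219)/(1611/146)=-1088/1611
back: M4=-1088/1611
back: M3=-916/219−47/146·-1088/1611=-6388/1611
back: M2=634/47−16/47·-6388/1611=23906/1611
back: M1=-29/4−1/8·23906/1611=-14668/1611
M: M0=0, M1=-14668/1611, M2=23906/1611, M3=-6388/1611, M4=-1088/1611, M5=0
seg 0: a=2, c=M0/2=0, d=(M1−M0)/(6·3)=-7334/14499, b=Δ0−h0·(2M0+M1)/6=8408/1611
seg 1: a=4, c=M1/2=-7334/1611, d=(M2−M1)/(6·1)=2143/537, b=Δ1−h1·(2M1+M2)/6=-13594/1611
seg 2: a=-5, c=M2/2=11953/1611, d=(M3−M2)/(6·2)=-561/358, b=Δ2−h2·(2M2+M3)/6=-8975/1611
seg 3: a=1, c=M3/2=-3194/1611, d=(M4−M3)/(6·3)=2650/14499, b=Δ3−h3·(2M3+M4)/6=8543/1611
seg 4: a=4, c=M4/2=-544/1611, d=(M5−M4)/(6·3)=544/14499, b=Δ4−h4·(2M4+M5)/6=-2671/1611
t_q=39/4 → seg 4, τ=3/4; S=4+-2671/1611·τ+-544/1611·τ²+544/14499·τ³=1849/716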